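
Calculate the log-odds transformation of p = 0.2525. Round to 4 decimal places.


Compute the odds: 0.2525/0.7475 = 0.3378.
Take the natural log: ln(0.3378) = -1.0853.

-1.0853


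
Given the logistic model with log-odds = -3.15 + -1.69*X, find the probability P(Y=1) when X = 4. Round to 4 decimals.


Linear predictor: z = -3.15 + -1.69 * 4 = -9.9100.
P = 1/(1 + exp(9.9100)) = 1/(1 + 20130.6740) = 0.0000.

0.0000


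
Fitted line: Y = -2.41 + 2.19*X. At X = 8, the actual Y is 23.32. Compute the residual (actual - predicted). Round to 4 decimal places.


Fitted value at X = 8 is yhat = -2.41 + 2.19*8 = 15.1100.
Residual = 23.32 - 15.1100 = 8.2100.

8.2100


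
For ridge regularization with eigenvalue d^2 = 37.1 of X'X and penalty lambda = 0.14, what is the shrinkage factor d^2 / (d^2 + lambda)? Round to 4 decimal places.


Denominator = d^2 + lambda = 37.1 + 0.14 = 37.2400.
Shrinkage = 37.1 / 37.2400 = 0.9962.

0.9962


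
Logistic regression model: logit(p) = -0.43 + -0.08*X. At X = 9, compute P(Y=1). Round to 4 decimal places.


Compute z = -0.43 + (-0.08)(9) = -1.1500.
exp(-z) = 3.1582.
P = 1/(1 + 3.1582) = 0.2405.

0.2405


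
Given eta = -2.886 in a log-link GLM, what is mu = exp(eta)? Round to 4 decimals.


The inverse log link gives:
mu = exp(-2.886) = 0.0558.

0.0558


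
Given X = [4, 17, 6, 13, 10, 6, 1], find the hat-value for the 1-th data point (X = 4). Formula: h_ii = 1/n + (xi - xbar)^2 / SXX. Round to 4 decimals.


n = 7, xbar = 8.1429.
SXX = sum((xi - xbar)^2) = 182.8571.
h = 1/7 + (4 - 8.1429)^2 / 182.8571 = 0.2367.

0.2367


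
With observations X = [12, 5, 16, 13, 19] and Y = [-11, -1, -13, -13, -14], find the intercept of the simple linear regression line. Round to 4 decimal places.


Compute b1 = -0.9455 from the OLS formula.
With xbar = 13.0000 and ybar = -10.4000, the intercept is:
b0 = -10.4000 - -0.9455 * 13.0000 = 1.8909.

1.8909


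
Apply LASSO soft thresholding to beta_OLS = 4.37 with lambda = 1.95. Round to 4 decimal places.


Check: |4.37| = 4.37 vs lambda = 1.95.
Since |beta| > lambda, coefficient = sign(beta)*(|beta| - lambda) = 2.4200.
Soft-thresholded coefficient = 2.4200.

2.4200


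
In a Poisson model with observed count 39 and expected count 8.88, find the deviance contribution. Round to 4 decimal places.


y/mu = 39/8.88 = 4.391892 (approx.), and ln(39/8.88) = 1.479760.
y * ln(y/mu) = 39 * 1.479760 = 57.710640.
y - mu = 30.12.
D = 2 * (57.710640 - 30.12) = 55.181280, which rounds to 55.1813.

55.1813


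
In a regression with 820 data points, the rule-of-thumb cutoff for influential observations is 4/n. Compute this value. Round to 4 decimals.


Using the rule of thumb:
Threshold = 4 / 820 = 0.0049.

0.0049


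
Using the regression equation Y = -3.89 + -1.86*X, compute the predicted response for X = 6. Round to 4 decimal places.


Substitute X = 6 into the equation:
Y = -3.89 + -1.86 * 6 = -3.89 + -11.1600 = -15.0500.

-15.0500


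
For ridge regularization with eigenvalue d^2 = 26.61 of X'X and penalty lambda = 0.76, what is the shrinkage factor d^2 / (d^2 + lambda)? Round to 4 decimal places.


Denominator = d^2 + lambda = 26.61 + 0.76 = 27.3700.
Shrinkage = 26.61 / 27.3700 = 0.9722.

0.9722


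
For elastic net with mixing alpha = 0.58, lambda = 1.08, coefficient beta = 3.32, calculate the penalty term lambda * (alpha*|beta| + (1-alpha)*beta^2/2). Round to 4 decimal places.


L1 component = 0.58 * |3.32| = 1.9256.
L2 component = 0.42 * 3.32^2 / 2 = 2.3147.
Penalty = 1.08 * (1.9256 + 2.3147) = 1.08 * 4.2403 = 4.5795.

4.5795


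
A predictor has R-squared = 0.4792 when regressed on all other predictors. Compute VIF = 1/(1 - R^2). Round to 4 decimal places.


VIF = 1 / (1 - 0.4792).
= 1 / 0.5208 = 1.9201.

1.9201


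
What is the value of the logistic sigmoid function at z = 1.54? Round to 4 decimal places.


First, exp(-1.5400) = 0.2144.
Then sigma(z) = 1/(1 + 0.2144) = 0.8235.

0.8235


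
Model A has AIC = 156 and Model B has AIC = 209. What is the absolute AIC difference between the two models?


Absolute difference = |156 - 209| = 53.
The model with lower AIC (A) is preferred.

53


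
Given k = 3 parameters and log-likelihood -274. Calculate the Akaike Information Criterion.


Compute:
2k = 2*3 = 6.
-2*loglik = -2*(-274) = 548.
AIC = 6 + 548 = 554.

554


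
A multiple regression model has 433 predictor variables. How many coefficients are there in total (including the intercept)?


Including the intercept, the model has 433 predictor coefficients + 1 intercept.
Total = 434.

434


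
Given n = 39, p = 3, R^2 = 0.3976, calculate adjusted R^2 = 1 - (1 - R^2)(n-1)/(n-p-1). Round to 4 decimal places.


Using the formula:
(1 - 0.3976) = 0.6024.
Multiply by 38/35: 0.6024 * 38 = 22.8912, then 22.8912 / 35 = 0.6540.
Adj R^2 = 1 - 0.6540 = 0.3460.

0.3460


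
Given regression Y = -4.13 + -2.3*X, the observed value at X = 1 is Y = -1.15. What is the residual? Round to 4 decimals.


Predicted = -4.13 + -2.3 * 1 = -6.4300.
Residual = -1.15 - -6.4300 = 5.2800.

5.2800


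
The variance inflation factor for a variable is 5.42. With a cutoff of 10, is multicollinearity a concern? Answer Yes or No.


The threshold is 10.
VIF = 5.42 is < 10.
Multicollinearity indication: No.

No


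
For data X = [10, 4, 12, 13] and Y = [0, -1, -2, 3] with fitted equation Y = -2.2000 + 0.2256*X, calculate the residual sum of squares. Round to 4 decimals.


Predicted values from Y = -2.2000 + 0.2256*X.
Residuals: [-0.0560, 0.2976, -2.5072, 2.2672].
SSres = 11.5179.

11.5179


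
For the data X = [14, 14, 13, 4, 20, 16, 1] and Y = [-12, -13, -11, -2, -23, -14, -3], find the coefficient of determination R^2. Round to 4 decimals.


After computing the OLS fit (b0=0.6082, b1=-1.0031):
SSres = 27.7116, SStot = 302.8571.
R^2 = 1 - 27.7116/302.8571 = 0.9085.

0.9085


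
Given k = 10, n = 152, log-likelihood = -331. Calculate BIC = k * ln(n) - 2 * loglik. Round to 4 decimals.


Compute k*ln(n) = 10*ln(152) = 10*5.023881 = 50.238810.
Then -2*loglik = 662.
BIC = 50.238810 + 662 = 712.238810, which rounds to 712.2388.

712.2388


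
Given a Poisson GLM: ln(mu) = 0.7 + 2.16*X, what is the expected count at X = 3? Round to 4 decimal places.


Linear predictor: eta = 0.7 + (2.16)(3) = 7.1800.
Expected count: mu = exp(7.1800) = 1312.9083.

1312.9083


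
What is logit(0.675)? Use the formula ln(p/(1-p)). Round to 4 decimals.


1 - p = 0.325.
p/(1-p) = 2.0769.
logit = ln(2.0769) = 0.7309.

0.7309


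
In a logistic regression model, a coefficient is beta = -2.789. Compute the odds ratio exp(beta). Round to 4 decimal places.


The odds ratio is computed as:
OR = e^(-2.789) = 0.0615.

0.0615


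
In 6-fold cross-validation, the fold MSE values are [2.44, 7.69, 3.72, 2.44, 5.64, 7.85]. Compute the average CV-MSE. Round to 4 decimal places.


Total MSE across folds = 29.7800.
CV-MSE = 29.7800/6 = 4.9633.

4.9633


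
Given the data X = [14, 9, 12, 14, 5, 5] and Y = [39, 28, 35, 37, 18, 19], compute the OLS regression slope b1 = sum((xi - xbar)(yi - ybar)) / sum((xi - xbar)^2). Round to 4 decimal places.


The sample means are xbar = 9.8333 and ybar = 29.3333.
Compute S_xx = 86.8333 and S_xy = 190.3333.
Slope b1 = S_xy / S_xx = 190.3333 / 86.8333 = 2.1919.

2.1919


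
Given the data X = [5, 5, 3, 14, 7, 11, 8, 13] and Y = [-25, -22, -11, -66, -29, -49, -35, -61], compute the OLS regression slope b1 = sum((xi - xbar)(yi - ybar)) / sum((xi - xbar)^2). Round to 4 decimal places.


First compute the means: xbar = 8.2500, ybar = -37.2500.
Then S_xx = sum((xi - xbar)^2) = 113.5000.
S_xy = sum((xi - xbar)(yi - ybar)) = -548.5000.
b1 = S_xy / S_xx = -548.5000 / 113.5000 = -4.8326.

-4.8326


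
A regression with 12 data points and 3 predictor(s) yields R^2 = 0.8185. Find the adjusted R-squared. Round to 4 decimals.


Plug in: Adj R^2 = 1 - (1 - 0.8185) * 11/8.
= 1 - 0.1815 * 11/8
= 1 - 1.9965 / 8
= 1 - 0.2496 = 0.7504.

0.7504


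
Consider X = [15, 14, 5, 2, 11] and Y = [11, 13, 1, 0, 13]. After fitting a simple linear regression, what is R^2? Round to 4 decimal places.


The fitted line is Y = -2.4257 + 1.0666*X.
SSres = 24.2276, SStot = 171.2000.
R^2 = 1 - SSres/SStot = 0.8585.

0.8585


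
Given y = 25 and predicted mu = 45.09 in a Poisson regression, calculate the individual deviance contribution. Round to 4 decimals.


Compute y*ln(y/mu) = 25*ln(25/45.09) = 25*-0.589785 = -14.744625.
y - mu = -20.09.
D = 2*(-14.744625 - (-20.09)) = 10.690750, which rounds to 10.6908.

10.6908


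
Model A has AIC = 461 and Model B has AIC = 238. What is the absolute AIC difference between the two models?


Compute |461 - 238| = 223.
Model B has the smaller AIC.

223


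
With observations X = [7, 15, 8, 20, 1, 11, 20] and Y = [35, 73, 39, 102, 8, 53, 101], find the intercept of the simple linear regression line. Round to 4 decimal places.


The slope is b1 = 4.9709.
Sample means are xbar = 11.7143 and ybar = 58.7143.
Intercept: b0 = 58.7143 - (4.9709)(11.7143) = 0.4838.

0.4838


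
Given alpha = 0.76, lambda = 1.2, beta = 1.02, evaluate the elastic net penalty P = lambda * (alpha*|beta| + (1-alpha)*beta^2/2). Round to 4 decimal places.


L1 component = 0.76 * |1.02| = 0.7752.
L2 component = 0.24 * 1.02^2 / 2 = 0.1248.
Penalty = 1.2 * (0.7752 + 0.1248) = 1.2 * 0.9000 = 1.0801.

1.0801


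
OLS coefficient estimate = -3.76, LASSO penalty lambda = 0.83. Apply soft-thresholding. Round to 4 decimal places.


Absolute value: |-3.76| = 3.76.
Compare to lambda = 0.83.
Since |beta| > lambda, coefficient = sign(beta)*(|beta| - lambda) = -2.9300.

-2.9300


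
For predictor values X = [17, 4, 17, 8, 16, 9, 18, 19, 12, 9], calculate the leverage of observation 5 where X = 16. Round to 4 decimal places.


Mean of X: xbar = 12.9000.
SXX = 240.9000.
For X = 16: h = 1/10 + (16 - 12.9000)^2/240.9000 = 0.1399.

0.1399


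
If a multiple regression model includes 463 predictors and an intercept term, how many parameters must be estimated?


Each predictor gets one coefficient, plus one intercept.
Total parameters = 463 + 1 = 464.

464


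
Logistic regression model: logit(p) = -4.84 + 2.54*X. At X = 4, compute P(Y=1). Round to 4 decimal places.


Compute z = -4.84 + (2.54)(4) = 5.3200.
exp(-z) = 0.0049.
P = 1/(1 + 0.0049) = 0.9951.

0.9951


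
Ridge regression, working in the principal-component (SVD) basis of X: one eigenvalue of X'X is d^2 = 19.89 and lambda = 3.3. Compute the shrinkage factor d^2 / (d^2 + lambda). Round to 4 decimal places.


d^2 + lambda = 19.89 + 3.3 = 23.1900.
Shrinkage factor = 19.89/23.1900 = 0.8577.

0.8577


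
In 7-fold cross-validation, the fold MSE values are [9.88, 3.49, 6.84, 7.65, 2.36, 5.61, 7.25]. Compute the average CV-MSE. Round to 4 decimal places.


Sum of fold MSEs = 43.0800.
Average = 43.0800 / 7 = 6.1543.

6.1543


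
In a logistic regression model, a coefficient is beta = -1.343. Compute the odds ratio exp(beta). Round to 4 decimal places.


The odds ratio is computed as:
OR = e^(-1.343) = 0.2611.

0.2611


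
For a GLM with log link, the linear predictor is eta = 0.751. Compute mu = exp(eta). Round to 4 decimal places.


Apply the inverse link:
mu = e^0.751 = 2.1191.

2.1191


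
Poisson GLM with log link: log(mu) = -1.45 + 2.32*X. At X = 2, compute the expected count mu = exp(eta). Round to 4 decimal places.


Compute eta = -1.45 + 2.32 * 2 = 3.1900.
Apply inverse link: mu = e^3.1900 = 24.2884.

24.2884


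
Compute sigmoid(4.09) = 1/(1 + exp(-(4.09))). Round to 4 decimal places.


exp(-4.0900) = 0.0167.
1 + exp(-z) = 1.0167.
sigmoid = 1/1.0167 = 0.9835.

0.9835


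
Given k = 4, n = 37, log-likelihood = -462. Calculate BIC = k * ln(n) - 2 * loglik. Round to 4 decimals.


ln(37) = 3.610918.
k * ln(n) = 4 * 3.610918 = 14.443672.
-2L = 924.
BIC = 14.443672 + 924 = 938.443672, which rounds to 938.4437.

938.4437


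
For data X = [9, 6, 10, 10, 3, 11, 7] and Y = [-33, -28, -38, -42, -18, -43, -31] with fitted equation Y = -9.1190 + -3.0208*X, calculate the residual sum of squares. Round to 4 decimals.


Compute predicted values, then residuals = yi - yhat_i.
Residuals: [3.3062, -0.7562, 1.3270, -2.6730, 0.1814, -0.6522, -0.7354].
SSres = sum(residual^2) = 21.4077.

21.4077


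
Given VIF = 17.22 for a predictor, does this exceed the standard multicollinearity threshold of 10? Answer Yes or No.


Compare VIF = 17.22 to the threshold of 10.
17.22 >= 10, so the answer is Yes.

Yes


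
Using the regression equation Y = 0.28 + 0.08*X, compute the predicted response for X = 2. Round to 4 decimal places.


Predicted value:
Y = 0.28 + (0.08)(2) = 0.28 + 0.1600 = 0.4400.

0.4400


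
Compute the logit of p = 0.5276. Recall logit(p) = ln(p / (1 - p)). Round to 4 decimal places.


1 - p = 0.4724.
p/(1-p) = 1.1169.
logit = ln(1.1169) = 0.1105.

0.1105


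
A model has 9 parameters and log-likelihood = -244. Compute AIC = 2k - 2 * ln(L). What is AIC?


AIC = 2*9 - 2*(-244).
= 18 + 488 = 506.

506


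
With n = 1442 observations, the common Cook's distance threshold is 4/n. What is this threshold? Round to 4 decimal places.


Cook's distance cutoff = 4/n = 4/1442.
= 0.0028.

0.0028


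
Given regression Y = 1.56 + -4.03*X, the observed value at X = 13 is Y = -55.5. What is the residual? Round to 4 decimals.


Predicted = 1.56 + -4.03 * 13 = -50.8300.
Residual = -55.5 - -50.8300 = -4.6700.

-4.6700


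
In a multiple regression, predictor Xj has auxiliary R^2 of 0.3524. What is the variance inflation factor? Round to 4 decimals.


VIF = 1 / (1 - 0.3524).
= 1 / 0.6476 = 1.5442.

1.5442


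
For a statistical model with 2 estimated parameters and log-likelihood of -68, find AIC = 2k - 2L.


AIC = 2*2 - 2*(-68).
= 4 + 136 = 140.

140


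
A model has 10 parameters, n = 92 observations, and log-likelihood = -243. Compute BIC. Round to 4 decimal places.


Compute k*ln(n) = 10*ln(92) = 10*4.521789 = 45.217890.
Then -2*loglik = 486.
BIC = 45.217890 + 486 = 531.217890, which rounds to 531.2179.

531.2179


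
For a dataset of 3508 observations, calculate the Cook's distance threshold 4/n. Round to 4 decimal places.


Cook's distance cutoff = 4/n = 4/3508.
= 0.0011.

0.0011


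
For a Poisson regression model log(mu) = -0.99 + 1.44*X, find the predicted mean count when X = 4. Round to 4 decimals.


eta = -0.99 + 1.44 * 4 = 4.7700.
mu = exp(4.7700) = 117.9192.

117.9192


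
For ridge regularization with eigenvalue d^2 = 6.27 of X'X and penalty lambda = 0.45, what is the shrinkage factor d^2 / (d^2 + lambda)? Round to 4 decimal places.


Compute the denominator: 6.27 + 0.45 = 6.7200.
Shrinkage factor = 6.27 / 6.7200 = 0.9330.

0.9330


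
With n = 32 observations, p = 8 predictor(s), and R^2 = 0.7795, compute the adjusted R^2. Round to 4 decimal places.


Using the formula:
(1 - 0.7795) = 0.2205.
Multiply by 31/23: 0.2205 * 31 = 6.8355, then 6.8355 / 23 = 0.2972.
Adj R^2 = 1 - 0.2972 = 0.7028.

0.7028


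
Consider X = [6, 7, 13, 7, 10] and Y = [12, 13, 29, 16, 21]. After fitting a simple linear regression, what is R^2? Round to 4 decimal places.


After computing the OLS fit (b0=-2.3675, b1=2.3916):
SSres = 4.9096, SStot = 194.8000.
R^2 = 1 - 4.9096/194.8000 = 0.9748.

0.9748


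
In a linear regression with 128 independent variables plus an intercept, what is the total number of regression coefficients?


Total coefficients = number of predictors + 1 (for the intercept).
= 128 + 1 = 129.

129


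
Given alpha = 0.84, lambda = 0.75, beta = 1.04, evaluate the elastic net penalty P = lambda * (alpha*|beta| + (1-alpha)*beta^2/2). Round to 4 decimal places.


L1 component = 0.84 * |1.04| = 0.8736.
L2 component = 0.16 * 1.04^2 / 2 = 0.0865.
Penalty = 0.75 * (0.8736 + 0.0865) = 0.75 * 0.9601 = 0.7201.

0.7201


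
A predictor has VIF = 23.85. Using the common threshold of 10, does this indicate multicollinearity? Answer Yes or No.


Check: VIF = 23.85 vs threshold = 10.
Since 23.85 >= 10, the answer is Yes.

Yes


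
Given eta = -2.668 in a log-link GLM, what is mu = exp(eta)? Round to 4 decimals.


mu = exp(eta) = exp(-2.668).
= 0.0694.

0.0694


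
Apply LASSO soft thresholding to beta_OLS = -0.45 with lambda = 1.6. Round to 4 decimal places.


Absolute value: |-0.45| = 0.45.
Compare to lambda = 1.6.
Since |beta| <= lambda, the coefficient is set to 0.

0.0000


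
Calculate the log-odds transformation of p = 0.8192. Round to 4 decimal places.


1 - p = 0.1808.
p/(1-p) = 4.5310.
logit = ln(4.5310) = 1.5109.

1.5109


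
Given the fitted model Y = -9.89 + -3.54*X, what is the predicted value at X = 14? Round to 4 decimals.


Substitute X = 14 into the equation:
Y = -9.89 + -3.54 * 14 = -9.89 + -49.5600 = -59.4500.

-59.4500


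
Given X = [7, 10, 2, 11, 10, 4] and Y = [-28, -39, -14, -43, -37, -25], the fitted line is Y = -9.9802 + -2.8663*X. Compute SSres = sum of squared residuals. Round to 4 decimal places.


Compute predicted values, then residuals = yi - yhat_i.
Residuals: [2.0443, -0.3568, 1.7128, -1.4905, 1.6432, -3.5546].
SSres = sum(residual^2) = 24.7970.

24.7970


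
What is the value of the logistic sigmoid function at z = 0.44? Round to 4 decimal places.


Compute exp(-0.4400) = 0.6440.
Sigmoid = 1 / (1 + 0.6440) = 1 / 1.6440 = 0.6083.

0.6083


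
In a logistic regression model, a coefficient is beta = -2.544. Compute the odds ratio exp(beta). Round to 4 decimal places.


exp(-2.544) = 0.0786.
So the odds ratio is 0.0786.

0.0786


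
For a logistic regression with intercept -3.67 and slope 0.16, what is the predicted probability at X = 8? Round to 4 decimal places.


z = -3.67 + 0.16 * 8 = -2.3900.
Sigmoid: P = 1 / (1 + exp(2.3900)) = 0.0839.

0.0839


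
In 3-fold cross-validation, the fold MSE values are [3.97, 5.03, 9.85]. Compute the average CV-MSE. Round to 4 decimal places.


Total MSE across folds = 18.8500.
CV-MSE = 18.8500/3 = 6.2833.

6.2833


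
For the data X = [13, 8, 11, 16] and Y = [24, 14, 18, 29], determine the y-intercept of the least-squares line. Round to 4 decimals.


The slope is b1 = 1.9412.
Sample means are xbar = 12.0000 and ybar = 21.2500.
Intercept: b0 = 21.2500 - (1.9412)(12.0000) = -2.0441.

-2.0441


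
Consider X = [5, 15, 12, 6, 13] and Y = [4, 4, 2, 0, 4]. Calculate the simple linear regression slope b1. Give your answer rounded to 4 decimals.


Calculate xbar = 10.2000, ybar = 2.8000.
S_xx = 78.8000, S_xy = 13.2000.
Using b1 = S_xy / S_xx = 13.2000 / 78.8000, we get b1 = 0.1675.

0.1675


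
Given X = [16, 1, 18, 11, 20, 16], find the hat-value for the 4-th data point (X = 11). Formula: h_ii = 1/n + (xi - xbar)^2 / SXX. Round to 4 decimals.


n = 6, xbar = 13.6667.
SXX = sum((xi - xbar)^2) = 237.3333.
h = 1/6 + (11 - 13.6667)^2 / 237.3333 = 0.1966.

0.1966


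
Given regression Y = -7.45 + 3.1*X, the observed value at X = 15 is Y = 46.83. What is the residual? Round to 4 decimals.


Predicted = -7.45 + 3.1 * 15 = 39.0500.
Residual = 46.83 - 39.0500 = 7.7800.

7.7800


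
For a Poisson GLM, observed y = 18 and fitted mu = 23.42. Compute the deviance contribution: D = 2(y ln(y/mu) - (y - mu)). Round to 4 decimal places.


Compute y*ln(y/mu) = 18*ln(18/23.42) = 18*-0.263219 = -4.737942.
y - mu = -5.42.
D = 2*(-4.737942 - (-5.42)) = 1.364116, which rounds to 1.3641.

1.3641


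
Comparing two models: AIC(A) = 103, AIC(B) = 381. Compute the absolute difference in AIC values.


|AIC_A - AIC_B| = |103 - 381| = 278.
Model A is preferred (lower AIC).

278


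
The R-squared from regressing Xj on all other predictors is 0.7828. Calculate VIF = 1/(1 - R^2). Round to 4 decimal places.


Using VIF = 1/(1 - R^2_j):
1 - 0.7828 = 0.2172.
VIF = 4.6041.

4.6041


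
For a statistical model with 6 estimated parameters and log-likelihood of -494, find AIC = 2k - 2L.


AIC = 2k - 2*loglik = 2(6) - 2(-494).
= 12 + 988 = 1000.

1000


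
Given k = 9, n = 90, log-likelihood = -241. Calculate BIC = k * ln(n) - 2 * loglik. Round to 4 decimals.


ln(90) = 4.499810.
k * ln(n) = 9 * 4.499810 = 40.498290.
-2L = 482.
BIC = 40.498290 + 482 = 522.498290, which rounds to 522.4983.

522.4983


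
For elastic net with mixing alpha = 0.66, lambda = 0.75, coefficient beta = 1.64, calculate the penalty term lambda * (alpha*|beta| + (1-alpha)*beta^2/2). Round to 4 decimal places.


Compute:
L1 = 0.66 * 1.64 = 1.0824.
L2 = 0.34 * 1.64^2 / 2 = 0.4572.
Penalty = 0.75 * (1.0824 + 0.4572) = 1.1547.

1.1547


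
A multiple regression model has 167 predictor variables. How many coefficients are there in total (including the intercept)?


Including the intercept, the model has 167 predictor coefficients + 1 intercept.
Total = 168.

168


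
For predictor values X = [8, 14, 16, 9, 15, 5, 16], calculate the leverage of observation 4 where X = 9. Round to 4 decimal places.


n = 7, xbar = 11.8571.
SXX = sum((xi - xbar)^2) = 118.8571.
h = 1/7 + (9 - 11.8571)^2 / 118.8571 = 0.2115.

0.2115


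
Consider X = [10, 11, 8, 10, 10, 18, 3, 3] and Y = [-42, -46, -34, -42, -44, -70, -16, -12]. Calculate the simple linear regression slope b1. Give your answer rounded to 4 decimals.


Calculate xbar = 9.1250, ybar = -38.2500.
S_xx = 160.8750, S_xy = -609.7500.
Using b1 = S_xy / S_xx = -609.7500 / 160.8750, we get b1 = -3.7902.

-3.7902


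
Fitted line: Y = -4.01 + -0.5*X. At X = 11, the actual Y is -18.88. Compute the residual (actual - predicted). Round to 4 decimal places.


Predicted = -4.01 + -0.5 * 11 = -9.5100.
Residual = -18.88 - -9.5100 = -9.3700.

-9.3700


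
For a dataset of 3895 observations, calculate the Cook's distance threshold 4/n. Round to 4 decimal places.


Using the rule of thumb:
Threshold = 4 / 3895 = 0.0010.

0.0010


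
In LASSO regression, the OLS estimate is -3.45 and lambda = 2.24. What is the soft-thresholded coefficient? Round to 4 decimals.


|beta_OLS| = 3.45.
lambda = 2.24.
Since |beta| > lambda, coefficient = sign(beta)*(|beta| - lambda) = -1.2100.
Result = -1.2100.

-1.2100


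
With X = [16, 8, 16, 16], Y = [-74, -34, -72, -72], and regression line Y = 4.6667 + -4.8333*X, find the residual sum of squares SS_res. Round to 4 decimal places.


Predicted values from Y = 4.6667 + -4.8333*X.
Residuals: [-1.3339, -0.0003, 0.6661, 0.6661].
SSres = 2.6667.

2.6667


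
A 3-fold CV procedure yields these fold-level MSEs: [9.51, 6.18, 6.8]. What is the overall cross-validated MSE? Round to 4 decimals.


Add all fold MSEs: 22.4900.
Divide by k = 3: 22.4900/3 = 7.4967.

7.4967


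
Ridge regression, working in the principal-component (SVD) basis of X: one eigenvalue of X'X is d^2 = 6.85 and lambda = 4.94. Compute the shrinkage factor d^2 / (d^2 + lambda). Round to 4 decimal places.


Denominator = d^2 + lambda = 6.85 + 4.94 = 11.7900.
Shrinkage = 6.85 / 11.7900 = 0.5810.

0.5810


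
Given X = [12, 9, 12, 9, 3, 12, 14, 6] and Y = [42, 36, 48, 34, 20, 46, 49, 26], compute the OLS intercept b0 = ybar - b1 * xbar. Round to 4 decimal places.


Compute b1 = 2.8429 from the OLS formula.
With xbar = 9.6250 and ybar = 37.6250, the intercept is:
b0 = 37.6250 - 2.8429 * 9.6250 = 10.2623.

10.2623


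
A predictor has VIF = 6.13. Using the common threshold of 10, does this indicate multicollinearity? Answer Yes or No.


The threshold is 10.
VIF = 6.13 is < 10.
Multicollinearity indication: No.

No


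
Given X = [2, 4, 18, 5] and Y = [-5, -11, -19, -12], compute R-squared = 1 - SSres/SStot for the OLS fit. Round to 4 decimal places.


After computing the OLS fit (b0=-6.4866, b1=-0.7260):
SSres = 15.0803, SStot = 98.7500.
R^2 = 1 - 15.0803/98.7500 = 0.8473.

0.8473


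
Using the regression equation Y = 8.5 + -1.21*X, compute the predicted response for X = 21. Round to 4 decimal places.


Plug X = 21 into Y = 8.5 + -1.21*X:
Y = 8.5 + -25.4100 = -16.9100.

-16.9100


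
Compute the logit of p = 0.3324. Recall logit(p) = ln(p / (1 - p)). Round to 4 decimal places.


1 - p = 0.6676.
p/(1-p) = 0.4979.
logit = ln(0.4979) = -0.6974.

-0.6974


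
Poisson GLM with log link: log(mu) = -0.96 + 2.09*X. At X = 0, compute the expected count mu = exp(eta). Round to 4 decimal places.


Compute eta = -0.96 + 2.09 * 0 = -0.9600.
Apply inverse link: mu = e^-0.9600 = 0.3829.

0.3829


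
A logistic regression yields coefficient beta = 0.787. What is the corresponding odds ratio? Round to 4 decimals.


exp(0.787) = 2.1968.
So the odds ratio is 2.1968.

2.1968


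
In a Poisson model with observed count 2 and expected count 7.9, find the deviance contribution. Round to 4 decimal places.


Compute y*ln(y/mu) = 2*ln(2/7.9) = 2*-1.373716 = -2.747432.
y - mu = -5.9.
D = 2*(-2.747432 - (-5.9)) = 6.305136, which rounds to 6.3051.

6.3051


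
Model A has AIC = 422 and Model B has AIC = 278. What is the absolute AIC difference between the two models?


|AIC_A - AIC_B| = |422 - 278| = 144.
Model B is preferred (lower AIC).

144


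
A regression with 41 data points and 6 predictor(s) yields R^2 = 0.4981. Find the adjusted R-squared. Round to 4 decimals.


Plug in: Adj R^2 = 1 - (1 - 0.4981) * 40/34.
= 1 - 0.5019 * 40/34
= 1 - 20.0760 / 34
= 1 - 0.5905 = 0.4095.

0.4095


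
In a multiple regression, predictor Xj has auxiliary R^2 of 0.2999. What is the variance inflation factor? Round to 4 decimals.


Using VIF = 1/(1 - R^2_j):
1 - 0.2999 = 0.7001.
VIF = 1.4284.

1.4284


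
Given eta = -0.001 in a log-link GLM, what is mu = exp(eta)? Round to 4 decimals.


The inverse log link gives:
mu = exp(-0.001) = 0.9990.

0.9990


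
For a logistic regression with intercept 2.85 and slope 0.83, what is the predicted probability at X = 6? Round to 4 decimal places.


Linear predictor: z = 2.85 + 0.83 * 6 = 7.8300.
P = 1/(1 + exp(-7.8300)) = 1/(1 + 0.0004) = 0.9996.

0.9996


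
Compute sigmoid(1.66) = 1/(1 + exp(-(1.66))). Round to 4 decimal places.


First, exp(-1.6600) = 0.1901.
Then sigma(z) = 1/(1 + 0.1901) = 0.8402.

0.8402


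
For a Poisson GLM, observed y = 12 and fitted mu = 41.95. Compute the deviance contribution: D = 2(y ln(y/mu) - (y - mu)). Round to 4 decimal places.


First: ln(12/41.95) = -1.251572.
Then: 12 * -1.251572 = -15.018864.
y - mu = 12 - 41.95 = -29.95.
D = 2(-15.018864 - -29.95) = 29.862272, which rounds to 29.8623.

29.8623


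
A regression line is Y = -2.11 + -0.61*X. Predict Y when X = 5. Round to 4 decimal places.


Substitute X = 5 into the equation:
Y = -2.11 + -0.61 * 5 = -2.11 + -3.0500 = -5.1600.

-5.1600


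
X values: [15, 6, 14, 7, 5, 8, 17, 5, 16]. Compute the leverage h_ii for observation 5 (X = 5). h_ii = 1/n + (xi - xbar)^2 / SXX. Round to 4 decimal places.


n = 9, xbar = 10.3333.
SXX = sum((xi - xbar)^2) = 204.0000.
h = 1/9 + (5 - 10.3333)^2 / 204.0000 = 0.2505.

0.2505


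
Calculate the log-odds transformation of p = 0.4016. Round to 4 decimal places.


1 - p = 0.5984.
p/(1-p) = 0.6711.
logit = ln(0.6711) = -0.3988.

-0.3988


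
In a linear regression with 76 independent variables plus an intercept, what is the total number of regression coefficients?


Each predictor gets one coefficient, plus one intercept.
Total parameters = 76 + 1 = 77.

77


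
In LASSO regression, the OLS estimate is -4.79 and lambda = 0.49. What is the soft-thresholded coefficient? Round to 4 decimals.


Check: |-4.79| = 4.79 vs lambda = 0.49.
Since |beta| > lambda, coefficient = sign(beta)*(|beta| - lambda) = -4.3000.
Soft-thresholded coefficient = -4.3000.

-4.3000


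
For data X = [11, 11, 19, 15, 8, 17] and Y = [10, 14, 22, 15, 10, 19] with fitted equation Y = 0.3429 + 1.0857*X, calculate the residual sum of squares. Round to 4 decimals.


Compute predicted values, then residuals = yi - yhat_i.
Residuals: [-2.2856, 1.7144, 1.0288, -1.6284, 0.9715, 0.2002].
SSres = sum(residual^2) = 12.8571.

12.8571


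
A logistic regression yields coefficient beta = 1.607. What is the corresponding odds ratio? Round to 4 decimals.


The odds ratio is computed as:
OR = e^(1.607) = 4.9878.

4.9878


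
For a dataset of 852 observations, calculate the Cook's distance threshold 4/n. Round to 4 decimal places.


Using the rule of thumb:
Threshold = 4 / 852 = 0.0047.

0.0047


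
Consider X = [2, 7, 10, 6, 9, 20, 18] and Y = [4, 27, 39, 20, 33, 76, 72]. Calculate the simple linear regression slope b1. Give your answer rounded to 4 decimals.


First compute the means: xbar = 10.2857, ybar = 38.7143.
Then S_xx = sum((xi - xbar)^2) = 253.4286.
S_xy = sum((xi - xbar)(yi - ybar)) = 1032.5714.
b1 = S_xy / S_xx = 1032.5714 / 253.4286 = 4.0744.

4.0744


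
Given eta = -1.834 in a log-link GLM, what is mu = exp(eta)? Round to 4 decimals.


The inverse log link gives:
mu = exp(-1.834) = 0.1598.

0.1598


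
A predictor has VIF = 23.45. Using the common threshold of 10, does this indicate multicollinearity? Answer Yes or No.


The threshold is 10.
VIF = 23.45 is >= 10.
Multicollinearity indication: Yes.

Yes


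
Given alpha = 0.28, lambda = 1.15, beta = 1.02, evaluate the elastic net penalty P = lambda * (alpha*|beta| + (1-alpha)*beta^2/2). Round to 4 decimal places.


L1 component = 0.28 * |1.02| = 0.2856.
L2 component = 0.72 * 1.02^2 / 2 = 0.3745.
Penalty = 1.15 * (0.2856 + 0.3745) = 1.15 * 0.6601 = 0.7592.

0.7592


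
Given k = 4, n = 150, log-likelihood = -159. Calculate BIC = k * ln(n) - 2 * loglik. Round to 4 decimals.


ln(150) = 5.010635.
k * ln(n) = 4 * 5.010635 = 20.042540.
-2L = 318.
BIC = 20.042540 + 318 = 338.042540, which rounds to 338.0425.

338.0425


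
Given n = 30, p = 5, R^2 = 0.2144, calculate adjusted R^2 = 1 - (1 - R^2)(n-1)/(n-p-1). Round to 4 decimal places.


Adjusted R^2 = 1 - (1 - R^2) * (n-1)/(n-p-1).
(1 - R^2) = 0.7856.
(n-1)/(n-p-1) = 29/24.
(1 - R^2) * (n-1) = 0.7856 * 29 = 22.7824.
Divide by (n-p-1): 22.7824 / 24 = 0.9493.
Adj R^2 = 1 - 0.9493 = 0.0507.

0.0507


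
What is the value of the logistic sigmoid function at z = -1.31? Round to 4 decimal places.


Compute exp(1.3100) = 3.7062.
Sigmoid = 1 / (1 + 3.7062) = 1 / 4.7062 = 0.2125.

0.2125


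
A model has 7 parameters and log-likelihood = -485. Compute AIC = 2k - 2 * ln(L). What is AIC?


Compute:
2k = 2*7 = 14.
-2*loglik = -2*(-485) = 970.
AIC = 14 + 970 = 984.

984


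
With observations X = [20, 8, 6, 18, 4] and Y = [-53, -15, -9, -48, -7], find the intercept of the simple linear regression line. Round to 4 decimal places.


First find the slope: b1 = -3.0432.
Means: xbar = 11.2000, ybar = -26.4000.
b0 = ybar - b1 * xbar = -26.4000 - -3.0432 * 11.2000 = 7.6842.

7.6842


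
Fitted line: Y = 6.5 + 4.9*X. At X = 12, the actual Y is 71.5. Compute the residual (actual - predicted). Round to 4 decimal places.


Fitted value at X = 12 is yhat = 6.5 + 4.9*12 = 65.3000.
Residual = 71.5 - 65.3000 = 6.2000.

6.2000


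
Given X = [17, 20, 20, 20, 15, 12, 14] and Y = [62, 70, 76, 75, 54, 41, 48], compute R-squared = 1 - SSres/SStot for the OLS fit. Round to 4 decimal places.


After computing the OLS fit (b0=-8.5022, b1=4.1145):
SSres = 22.8634, SStot = 1120.8571.
R^2 = 1 - 22.8634/1120.8571 = 0.9796.

0.9796


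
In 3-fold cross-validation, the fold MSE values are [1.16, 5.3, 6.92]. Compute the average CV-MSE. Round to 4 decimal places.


Total MSE across folds = 13.3800.
CV-MSE = 13.3800/3 = 4.4600.

4.4600


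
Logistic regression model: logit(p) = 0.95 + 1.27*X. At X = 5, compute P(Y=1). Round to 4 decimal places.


Compute z = 0.95 + (1.27)(5) = 7.3000.
exp(-z) = 0.0007.
P = 1/(1 + 0.0007) = 0.9993.

0.9993


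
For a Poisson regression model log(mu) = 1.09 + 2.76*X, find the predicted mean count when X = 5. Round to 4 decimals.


Compute eta = 1.09 + 2.76 * 5 = 14.8900.
Apply inverse link: mu = e^14.8900 = 2928497.3511.

2928497.3511


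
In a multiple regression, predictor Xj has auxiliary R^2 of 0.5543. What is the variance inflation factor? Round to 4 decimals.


Denominator: 1 - 0.5543 = 0.4457.
VIF = 1 / 0.4457 = 2.2437.

2.2437


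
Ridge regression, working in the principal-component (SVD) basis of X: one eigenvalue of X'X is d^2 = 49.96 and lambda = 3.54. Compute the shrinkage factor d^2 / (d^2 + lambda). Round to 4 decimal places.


Compute the denominator: 49.96 + 3.54 = 53.5000.
Shrinkage factor = 49.96 / 53.5000 = 0.9338.

0.9338


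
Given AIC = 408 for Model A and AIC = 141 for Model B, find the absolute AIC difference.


|AIC_A - AIC_B| = |408 - 141| = 267.
Model B is preferred (lower AIC).

267


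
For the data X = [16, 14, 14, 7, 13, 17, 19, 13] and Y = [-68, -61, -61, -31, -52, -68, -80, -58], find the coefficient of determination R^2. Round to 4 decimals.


After computing the OLS fit (b0=-3.7525, b1=-3.9733):
SSres = 35.8115, SStot = 1438.8750.
R^2 = 1 - 35.8115/1438.8750 = 0.9751.

0.9751


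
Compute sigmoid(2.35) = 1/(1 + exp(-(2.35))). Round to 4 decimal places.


Compute exp(-2.3500) = 0.0954.
Sigmoid = 1 / (1 + 0.0954) = 1 / 1.0954 = 0.9129.

0.9129


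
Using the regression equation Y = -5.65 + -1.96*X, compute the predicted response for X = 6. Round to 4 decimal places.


Predicted value:
Y = -5.65 + (-1.96)(6) = -5.65 + -11.7600 = -17.4100.

-17.4100


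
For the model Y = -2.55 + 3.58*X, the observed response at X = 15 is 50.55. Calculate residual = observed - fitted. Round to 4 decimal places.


Predicted = -2.55 + 3.58 * 15 = 51.1500.
Residual = 50.55 - 51.1500 = -0.6000.

-0.6000


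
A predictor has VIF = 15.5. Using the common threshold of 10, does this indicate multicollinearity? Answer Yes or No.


The threshold is 10.
VIF = 15.5 is >= 10.
Multicollinearity indication: Yes.

Yes


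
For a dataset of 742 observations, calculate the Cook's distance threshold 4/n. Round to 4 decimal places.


The threshold is 4/n.
4/742 = 0.0054.

0.0054


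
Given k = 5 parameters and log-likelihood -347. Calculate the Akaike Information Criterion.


AIC = 2*5 - 2*(-347).
= 10 + 694 = 704.

704


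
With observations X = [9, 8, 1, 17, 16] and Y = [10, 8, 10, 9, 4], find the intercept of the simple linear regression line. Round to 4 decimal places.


First find the slope: b1 = -0.2178.
Means: xbar = 10.2000, ybar = 8.2000.
b0 = ybar - b1 * xbar = 8.2000 - -0.2178 * 10.2000 = 10.4215.

10.4215


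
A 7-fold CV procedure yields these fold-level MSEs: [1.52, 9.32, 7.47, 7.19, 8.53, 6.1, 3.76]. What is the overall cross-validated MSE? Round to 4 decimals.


Sum of fold MSEs = 43.8900.
Average = 43.8900 / 7 = 6.2700.

6.2700


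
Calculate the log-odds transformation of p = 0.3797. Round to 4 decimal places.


1 - p = 0.6203.
p/(1-p) = 0.6121.
logit = ln(0.6121) = -0.4908.

-0.4908


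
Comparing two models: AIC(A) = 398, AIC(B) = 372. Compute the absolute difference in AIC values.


Compute |398 - 372| = 26.
Model B has the smaller AIC.

26


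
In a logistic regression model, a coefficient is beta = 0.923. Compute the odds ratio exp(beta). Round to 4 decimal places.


The odds ratio is computed as:
OR = e^(0.923) = 2.5168.

2.5168


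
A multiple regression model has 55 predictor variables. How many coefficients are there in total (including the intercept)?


Total coefficients = number of predictors + 1 (for the intercept).
= 55 + 1 = 56.

56


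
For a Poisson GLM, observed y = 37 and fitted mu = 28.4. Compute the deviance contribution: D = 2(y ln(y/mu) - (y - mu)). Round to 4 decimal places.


First: ln(37/28.4) = 0.264529.
Then: 37 * 0.264529 = 9.787573.
y - mu = 37 - 28.4 = 8.6.
D = 2(9.787573 - 8.6) = 2.375146, which rounds to 2.3751.

2.3751


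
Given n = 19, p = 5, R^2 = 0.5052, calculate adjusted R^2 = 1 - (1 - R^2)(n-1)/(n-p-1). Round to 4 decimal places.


Adjusted R^2 = 1 - (1 - R^2) * (n-1)/(n-p-1).
(1 - R^2) = 0.4948.
(n-1)/(n-p-1) = 18/13.
(1 - R^2) * (n-1) = 0.4948 * 18 = 8.9064.
Divide by (n-p-1): 8.9064 / 13 = 0.6851.
Adj R^2 = 1 - 0.6851 = 0.3149.

0.3149


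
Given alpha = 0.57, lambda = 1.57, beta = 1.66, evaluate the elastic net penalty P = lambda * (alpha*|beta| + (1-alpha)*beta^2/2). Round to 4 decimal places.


L1 component = 0.57 * |1.66| = 0.9462.
L2 component = 0.43 * 1.66^2 / 2 = 0.5925.
Penalty = 1.57 * (0.9462 + 0.5925) = 1.57 * 1.5387 = 2.4157.

2.4157


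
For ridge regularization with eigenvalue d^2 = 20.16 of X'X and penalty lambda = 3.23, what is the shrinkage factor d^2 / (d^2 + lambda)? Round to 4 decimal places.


Compute the denominator: 20.16 + 3.23 = 23.3900.
Shrinkage factor = 20.16 / 23.3900 = 0.8619.

0.8619


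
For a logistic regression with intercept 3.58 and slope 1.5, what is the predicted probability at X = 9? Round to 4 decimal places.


Linear predictor: z = 3.58 + 1.5 * 9 = 17.0800.
P = 1/(1 + exp(-17.0800)) = 1/(1 + 0.0000) = 1.0000.

1.0000


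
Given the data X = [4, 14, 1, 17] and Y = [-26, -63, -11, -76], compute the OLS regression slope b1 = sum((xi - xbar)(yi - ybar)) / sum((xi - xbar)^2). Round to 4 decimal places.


The sample means are xbar = 9.0000 and ybar = -44.0000.
Compute S_xx = 178.0000 and S_xy = -705.0000.
Slope b1 = S_xy / S_xx = -705.0000 / 178.0000 = -3.9607.

-3.9607


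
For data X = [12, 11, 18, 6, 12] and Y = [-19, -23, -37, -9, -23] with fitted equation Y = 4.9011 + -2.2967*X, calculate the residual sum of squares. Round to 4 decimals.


Compute predicted values, then residuals = yi - yhat_i.
Residuals: [3.6593, -2.6374, -0.5605, -0.1209, -0.3407].
SSres = sum(residual^2) = 20.7912.

20.7912


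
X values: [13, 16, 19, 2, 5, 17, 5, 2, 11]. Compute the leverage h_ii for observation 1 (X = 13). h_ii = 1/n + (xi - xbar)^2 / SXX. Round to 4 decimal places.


n = 9, xbar = 10.0000.
SXX = sum((xi - xbar)^2) = 354.0000.
h = 1/9 + (13 - 10.0000)^2 / 354.0000 = 0.1365.

0.1365


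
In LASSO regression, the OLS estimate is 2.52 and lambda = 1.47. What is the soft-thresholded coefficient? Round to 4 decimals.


Absolute value: |2.52| = 2.52.
Compare to lambda = 1.47.
Since |beta| > lambda, coefficient = sign(beta)*(|beta| - lambda) = 1.0500.

1.0500


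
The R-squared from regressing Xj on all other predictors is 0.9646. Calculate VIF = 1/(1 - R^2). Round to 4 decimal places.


Using VIF = 1/(1 - R^2_j):
1 - 0.9646 = 0.0354.
VIF = 28.2486.

28.2486


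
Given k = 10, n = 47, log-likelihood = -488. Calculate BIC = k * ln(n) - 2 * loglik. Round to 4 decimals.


Compute k*ln(n) = 10*ln(47) = 10*3.850148 = 38.501480.
Then -2*loglik = 976.
BIC = 38.501480 + 976 = 1014.501480, which rounds to 1014.5015.

1014.5015


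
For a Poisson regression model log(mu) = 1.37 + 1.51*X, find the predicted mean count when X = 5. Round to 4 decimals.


Linear predictor: eta = 1.37 + (1.51)(5) = 8.9200.
Expected count: mu = exp(8.9200) = 7480.0892.

7480.0892


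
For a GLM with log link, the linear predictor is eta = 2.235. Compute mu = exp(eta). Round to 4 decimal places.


Apply the inverse link:
mu = e^2.235 = 9.3465.

9.3465


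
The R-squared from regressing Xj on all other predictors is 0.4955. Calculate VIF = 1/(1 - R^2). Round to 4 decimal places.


Denominator: 1 - 0.4955 = 0.5045.
VIF = 1 / 0.5045 = 1.9822.

1.9822


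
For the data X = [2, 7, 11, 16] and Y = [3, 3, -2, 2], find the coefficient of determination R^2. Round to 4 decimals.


The fitted line is Y = 2.9434 + -0.1604*X.
SSres = 14.2736, SStot = 17.0000.
R^2 = 1 - SSres/SStot = 0.1604.

0.1604


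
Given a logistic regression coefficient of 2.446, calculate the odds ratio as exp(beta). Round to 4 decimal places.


The odds ratio is computed as:
OR = e^(2.446) = 11.5421.

11.5421
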